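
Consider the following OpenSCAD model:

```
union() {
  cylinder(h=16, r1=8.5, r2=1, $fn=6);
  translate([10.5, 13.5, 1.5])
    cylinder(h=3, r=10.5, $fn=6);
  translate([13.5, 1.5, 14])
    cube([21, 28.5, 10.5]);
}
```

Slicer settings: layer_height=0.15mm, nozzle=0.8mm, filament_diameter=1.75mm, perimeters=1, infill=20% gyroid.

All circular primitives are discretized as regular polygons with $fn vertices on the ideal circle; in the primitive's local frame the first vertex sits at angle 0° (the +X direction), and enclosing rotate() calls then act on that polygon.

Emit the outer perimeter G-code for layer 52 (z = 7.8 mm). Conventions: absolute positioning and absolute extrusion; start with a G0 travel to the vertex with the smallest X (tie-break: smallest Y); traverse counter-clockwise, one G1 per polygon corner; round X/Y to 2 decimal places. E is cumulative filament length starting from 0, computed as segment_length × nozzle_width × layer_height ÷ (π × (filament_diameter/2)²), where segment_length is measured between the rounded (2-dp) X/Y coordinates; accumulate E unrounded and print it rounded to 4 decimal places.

At z = 7.8 mm: the cone: at t=0.487 of its height the radius interpolates to r₁+(r₂−r₁)t = 4.844, giving a regular 6-gon of that circumradius; the cylinder at (10.5, 13.5) is absent (z outside [1.5, 4.5]); the cube at (13.5, 1.5) is absent (z outside [14, 24.5]); Taking the union: only the cone is present, so the union is just that shape — 1 connected region. The outline is a single polygon with 6 vertices. Extrusion per mm of travel: 0.8 × 0.15 / (π × 0.875²) = 0.049890. Accumulating E over each segment gives final E = 1.4485.

G0 X-4.84 Y0.00 Z7.80
G1 X-2.42 Y-4.19 E0.2414
G1 X2.42 Y-4.19 E0.4829
G1 X4.84 Y0.00 E0.7243
G1 X2.42 Y4.19 E0.9657
G1 X-2.42 Y4.19 E1.2071
G1 X-4.84 Y0.00 E1.4485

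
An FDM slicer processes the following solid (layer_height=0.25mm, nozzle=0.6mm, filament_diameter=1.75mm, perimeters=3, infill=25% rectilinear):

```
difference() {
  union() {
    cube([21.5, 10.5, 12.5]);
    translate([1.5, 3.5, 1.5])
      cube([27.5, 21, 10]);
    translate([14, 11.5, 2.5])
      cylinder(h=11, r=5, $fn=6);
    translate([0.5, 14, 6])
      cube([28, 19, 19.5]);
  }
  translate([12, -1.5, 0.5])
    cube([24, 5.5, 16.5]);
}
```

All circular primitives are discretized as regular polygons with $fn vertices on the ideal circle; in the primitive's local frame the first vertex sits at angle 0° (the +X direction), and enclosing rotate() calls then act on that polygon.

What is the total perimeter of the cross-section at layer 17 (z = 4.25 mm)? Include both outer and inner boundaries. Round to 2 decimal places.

At z = 4.25 mm: the 21.5×10.5 cube contributes its full rectangle (perimeter 64.00 mm); the 27.5×21 cube at (1.5, 3.5) contributes its full rectangle (perimeter 97.00 mm); the cylinder at (14, 11.5): section is a regular 6-gon, circumradius r=5 (perimeter = 2·6·5.000·sin(180°/6) = 30.00 mm); the cube at (0.5, 14) is not intersected at this z (z outside [6, 25.5]); Taking the union: the regions partially overlap (shared area 204.95 mm²), so the edge portions inside another operand are dropped and the merged outline is re-measured after clipping — boundary = 107.00 mm; the cube at (12, -1.5) (footprint 24×5.5) is included at this height (perimeter 59.00 mm); After the difference (first − rest): starting from that combined region, the 24×5.5 cube at (12, -1.5) partially overlaps it — only the 41.75 mm² overlap (of its 132.00 mm²) is removed, clipping the outline — boundary = 107.00 mm. Overall, the cross-section is a single solid region. Total boundary length (outer) = 107.00 mm.

107.00 mm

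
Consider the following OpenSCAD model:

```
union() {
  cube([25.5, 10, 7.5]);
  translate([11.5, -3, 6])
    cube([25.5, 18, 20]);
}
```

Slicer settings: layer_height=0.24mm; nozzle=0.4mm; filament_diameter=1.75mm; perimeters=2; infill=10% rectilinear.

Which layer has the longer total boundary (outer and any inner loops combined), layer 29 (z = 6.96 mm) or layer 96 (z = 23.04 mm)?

layer 29 (z = 6.96 mm)

Layer 29 (z = 6.96): the 25.5×10 cube contributes its full rectangle (perimeter 71.00 mm); the cube at (11.5, -3) (footprint 25.5×18) is included at this height (perimeter 87.00 mm); Taking the union: the regions partially overlap (shared area 140.00 mm²), so the edge portions inside another operand are dropped and the merged outline is re-measured after clipping — boundary = 110.00 mm. So its perimeter = 110.00 mm. Layer 96 (z = 23.04): the cube is absent (z outside [0, 7.5]); the 25.5×18 cube at (11.5, -3) contributes its full rectangle (perimeter 87.00 mm); Combining (union): only the 25.5×18 cube at (11.5, -3) is present, so the union is just that shape — boundary = 87.00 mm. So its perimeter = 87.00 mm. Layer 29 is larger (110.00 vs 87.00 mm).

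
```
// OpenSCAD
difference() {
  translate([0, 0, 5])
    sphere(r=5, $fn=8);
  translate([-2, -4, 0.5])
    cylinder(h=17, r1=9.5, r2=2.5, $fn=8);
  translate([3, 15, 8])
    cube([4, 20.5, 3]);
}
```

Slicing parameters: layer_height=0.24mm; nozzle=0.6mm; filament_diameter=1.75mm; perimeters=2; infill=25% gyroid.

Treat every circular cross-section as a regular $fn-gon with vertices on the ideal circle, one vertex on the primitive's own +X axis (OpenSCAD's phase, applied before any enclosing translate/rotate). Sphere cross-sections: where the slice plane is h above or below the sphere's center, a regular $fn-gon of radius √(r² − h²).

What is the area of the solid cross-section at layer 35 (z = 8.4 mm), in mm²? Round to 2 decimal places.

At z = 8.4 mm: the sphere: section is a regular 8-gon, circumradius = √(r²−h²) = √(5²−3.4²) = 3.666 (area = (8/2)·3.666²·sin(360°/8) = 38.01 mm²); the cone at (-2, -4): at t=0.465 of its height the radius interpolates to r₁+(r₂−r₁)t = 6.247, giving a regular 8-gon of that circumradius (area = (8/2)·6.247²·sin(360°/8) = 110.38 mm²); the 4×20.5 cube at (3, 15) contributes its full rectangle (area 82.00 mm²); Subtracting the remaining from the first: starting from the r=5 sphere (38.01 mm²), the cone at (-2, -4) partially overlaps it — only the 26.79 mm² overlap (of its 110.38 mm²) is removed, clipping the outline; the 4×20.5 cube at (3, 15) misses the remaining region (no effect) — area = 11.22 mm². Overall, the cross-section is a single solid region. Net area = 11.22 mm².

11.22 mm²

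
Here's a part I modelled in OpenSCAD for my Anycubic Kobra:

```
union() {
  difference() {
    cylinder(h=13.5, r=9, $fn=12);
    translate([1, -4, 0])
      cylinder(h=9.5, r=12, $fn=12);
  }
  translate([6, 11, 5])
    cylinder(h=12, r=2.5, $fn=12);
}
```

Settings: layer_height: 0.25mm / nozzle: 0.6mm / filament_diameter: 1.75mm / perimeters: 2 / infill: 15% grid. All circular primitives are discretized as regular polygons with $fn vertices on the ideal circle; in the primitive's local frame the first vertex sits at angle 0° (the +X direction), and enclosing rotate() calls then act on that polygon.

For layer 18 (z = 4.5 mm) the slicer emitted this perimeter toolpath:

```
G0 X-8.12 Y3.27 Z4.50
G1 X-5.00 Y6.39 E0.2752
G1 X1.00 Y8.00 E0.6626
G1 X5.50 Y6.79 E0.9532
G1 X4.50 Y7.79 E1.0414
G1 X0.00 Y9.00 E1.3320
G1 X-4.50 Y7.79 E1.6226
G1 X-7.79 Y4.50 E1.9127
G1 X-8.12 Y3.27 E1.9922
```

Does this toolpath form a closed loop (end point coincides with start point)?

yes

Start point (G0): (-8.12, 3.27). End point (last G1): the path returns to the start — closed.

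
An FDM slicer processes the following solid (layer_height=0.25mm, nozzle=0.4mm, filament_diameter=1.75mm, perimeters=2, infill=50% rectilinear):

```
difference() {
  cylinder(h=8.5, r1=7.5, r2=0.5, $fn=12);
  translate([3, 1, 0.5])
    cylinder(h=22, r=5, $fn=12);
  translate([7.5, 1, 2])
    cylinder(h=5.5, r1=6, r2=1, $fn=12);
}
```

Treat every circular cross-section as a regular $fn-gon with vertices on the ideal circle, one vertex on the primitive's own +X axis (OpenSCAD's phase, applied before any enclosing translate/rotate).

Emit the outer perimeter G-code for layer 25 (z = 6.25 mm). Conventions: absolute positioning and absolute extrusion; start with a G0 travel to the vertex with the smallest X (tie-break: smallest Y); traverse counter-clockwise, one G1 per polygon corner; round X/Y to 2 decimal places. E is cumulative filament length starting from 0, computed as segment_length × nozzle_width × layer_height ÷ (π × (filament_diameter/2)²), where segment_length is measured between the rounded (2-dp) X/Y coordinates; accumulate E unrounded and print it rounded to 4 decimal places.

At z = 6.25 mm: the cone: at t=0.735 of its height the radius interpolates to r₁+(r₂−r₁)t = 2.353, giving a regular 12-gon of that circumradius; the r=5 cylinder at (3, 1) gives a regular 12-gon of circumradius 5 (constant along its height); the cone at (7.5, 1): at t=0.773 of its height the radius interpolates to r₁+(r₂−r₁)t = 2.136, giving a regular 12-gon of that circumradius; Subtracting the remaining from the first: starting from the cone, the r=5 cylinder at (3, 1) partially overlaps it — only the 15.11 mm² overlap (of its 75.00 mm²) is removed, clipping the outline; the cone at (7.5, 1) misses the remaining region (no effect) — 1 connected region. The outline is a single polygon with 8 vertices. Extrusion per mm of travel: 0.4 × 0.25 / (π × 0.875²) = 0.041575. Accumulating E over each segment gives final E = 0.3417.

G0 X-2.35 Y0.00 Z6.25
G1 X-2.04 Y-1.18 E0.0507
G1 X-1.18 Y-2.04 E0.1013
G1 X-0.65 Y-2.18 E0.1241
G1 X-1.33 Y-1.50 E0.1641
G1 X-2.00 Y1.00 E0.2717
G1 X-1.92 Y1.29 E0.2842
G1 X-2.04 Y1.18 E0.2909
G1 X-2.35 Y0.00 E0.3417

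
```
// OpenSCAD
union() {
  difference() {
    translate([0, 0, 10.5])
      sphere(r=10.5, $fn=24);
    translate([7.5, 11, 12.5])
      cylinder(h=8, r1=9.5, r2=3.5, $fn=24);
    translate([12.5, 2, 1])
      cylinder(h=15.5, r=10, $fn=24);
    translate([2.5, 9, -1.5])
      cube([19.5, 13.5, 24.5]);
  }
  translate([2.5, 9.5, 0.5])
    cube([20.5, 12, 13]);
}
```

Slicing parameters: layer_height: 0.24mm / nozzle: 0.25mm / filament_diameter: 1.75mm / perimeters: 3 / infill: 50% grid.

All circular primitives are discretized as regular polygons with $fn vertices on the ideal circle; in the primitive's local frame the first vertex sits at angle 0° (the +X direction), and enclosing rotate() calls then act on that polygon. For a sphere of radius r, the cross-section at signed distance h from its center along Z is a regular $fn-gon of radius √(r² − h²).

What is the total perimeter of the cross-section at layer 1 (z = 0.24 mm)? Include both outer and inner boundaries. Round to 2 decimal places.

At z = 0.24 mm: the r=10.5 sphere contributes a regular 24-gon of circumradius √(10.5²−10.26²) = 2.232 (perimeter = 2·24·2.232·sin(180°/24) = 13.98 mm); the cone at (7.5, 11) is absent (z outside [12.5, 20.5]); the cylinder at (12.5, 2) does not reach this height (z outside [1, 16.5]); the 19.5×13.5 cube at (2.5, 9) contributes its full rectangle (perimeter 66.00 mm); Subtracting the remaining from the first: starting from the r=10.5 sphere, the 19.5×13.5 cube at (2.5, 9) misses the remaining region (no effect) — boundary = 13.98 mm; the cube at (2.5, 9.5) is absent (z outside [0.5, 13.5]); Taking the union: only that combined region is present, so the union is just that shape — boundary = 13.98 mm. Overall, the cross-section is a single solid region. Total boundary length (outer) = 13.98 mm.

13.98 mm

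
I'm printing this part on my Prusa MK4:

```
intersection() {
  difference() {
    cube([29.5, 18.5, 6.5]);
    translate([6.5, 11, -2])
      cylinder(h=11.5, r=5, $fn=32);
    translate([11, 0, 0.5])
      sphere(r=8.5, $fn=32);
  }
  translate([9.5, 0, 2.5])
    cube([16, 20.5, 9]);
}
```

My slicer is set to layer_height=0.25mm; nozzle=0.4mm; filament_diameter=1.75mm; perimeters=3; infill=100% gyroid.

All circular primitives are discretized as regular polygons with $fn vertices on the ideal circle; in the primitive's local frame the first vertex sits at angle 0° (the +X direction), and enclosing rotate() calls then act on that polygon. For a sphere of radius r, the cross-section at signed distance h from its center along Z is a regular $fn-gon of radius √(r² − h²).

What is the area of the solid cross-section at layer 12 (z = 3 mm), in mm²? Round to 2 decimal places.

221.94 mm²

At z = 3 mm: the cube (footprint 29.5×18.5) is included at this height (area 545.75 mm²); the r=5 cylinder at (6.5, 11) gives a regular 32-gon of circumradius 5 (constant along its height) (area = (32/2)·5.000²·sin(360°/32) = 78.04 mm²); the sphere at (11, 0): section is a regular 32-gon, circumradius = √(r²−h²) = √(8.5²−2.5²) = 8.124 (area = (32/2)·8.124²·sin(360°/32) = 206.02 mm²); Taking the first minus the rest: starting from the 29.5×18.5 cube (545.75 mm²), the r=5 cylinder at (6.5, 11) lies wholly inside it (removes its full 78.04 mm² and its 31.37 mm outline becomes a hole wall); the r=8.5 sphere at (11, 0) partially overlaps it — only the 98.76 mm² overlap (of its 206.02 mm²) is removed, clipping the outline — area = 368.96 mm²; the cube at (9.5, 0) (footprint 16×20.5) is included at this height (area 328.00 mm²); Keeping only the common overlap: the 16×20.5 cube at (9.5, 0) partially overlaps the result so far; clipping to the common part keeps 221.94 mm² — area = 221.94 mm². Overall, the cross-section is a single solid region. Net area = 221.94 mm².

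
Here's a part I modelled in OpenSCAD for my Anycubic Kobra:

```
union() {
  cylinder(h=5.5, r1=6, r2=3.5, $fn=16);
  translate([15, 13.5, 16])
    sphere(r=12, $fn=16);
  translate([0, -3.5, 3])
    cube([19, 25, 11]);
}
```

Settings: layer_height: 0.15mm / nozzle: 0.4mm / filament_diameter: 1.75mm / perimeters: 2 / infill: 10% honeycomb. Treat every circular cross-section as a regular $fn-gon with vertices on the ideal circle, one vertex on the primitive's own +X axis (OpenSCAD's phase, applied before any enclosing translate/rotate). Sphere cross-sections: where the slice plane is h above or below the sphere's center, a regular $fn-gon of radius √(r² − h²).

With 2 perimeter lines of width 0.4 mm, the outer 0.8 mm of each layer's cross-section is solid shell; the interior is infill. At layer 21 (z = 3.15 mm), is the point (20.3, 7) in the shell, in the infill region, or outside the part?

outside

At z = 3.15 mm: the cone: at t=0.573 of its height the radius interpolates to r₁+(r₂−r₁)t = 4.568, giving a regular 16-gon of that circumradius; the sphere at (15, 13.5) does not reach this height (|z−center|=12.850 > r=12); the 19×25 cube at (0, -3.5) contributes its full rectangle; Taking the union: the regions partially overlap (shared area 29.99 mm²), so overlapping operands fuse into one piece — 1 connected region. Overall, the cross-section is a single solid region. The nearest boundary edge runs (19.00, 21.50)→(19.00, -3.50); distance from the point to it = 1.30 mm. The point is not inside any of the regions above, so it lies outside the cross-section (1.30 mm from the nearest boundary).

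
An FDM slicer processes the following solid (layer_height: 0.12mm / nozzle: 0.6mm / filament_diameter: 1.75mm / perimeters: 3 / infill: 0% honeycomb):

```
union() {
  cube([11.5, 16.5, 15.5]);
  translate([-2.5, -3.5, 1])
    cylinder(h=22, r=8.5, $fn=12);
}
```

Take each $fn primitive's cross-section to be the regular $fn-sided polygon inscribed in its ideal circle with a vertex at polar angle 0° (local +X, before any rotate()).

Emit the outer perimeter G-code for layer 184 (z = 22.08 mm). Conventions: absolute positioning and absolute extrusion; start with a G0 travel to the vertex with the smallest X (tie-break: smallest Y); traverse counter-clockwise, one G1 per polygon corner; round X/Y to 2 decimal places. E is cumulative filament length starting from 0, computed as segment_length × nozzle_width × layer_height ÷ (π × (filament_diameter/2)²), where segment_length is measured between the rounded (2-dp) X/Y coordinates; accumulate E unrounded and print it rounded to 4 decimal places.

At z = 22.08 mm: the cube does not reach this height (z outside [0, 15.5]); the cylinder at (-2.5, -3.5): section is a regular 12-gon, circumradius r=8.5; Taking the union: only the r=8.5 cylinder at (-2.5, -3.5) is present, so the union is just that shape — 1 connected region. The outline is a single polygon with 12 vertices. Extrusion per mm of travel: 0.6 × 0.12 / (π × 0.875²) = 0.029934. Accumulating E over each segment gives final E = 1.5804.

G0 X-11.00 Y-3.50 Z22.08
G1 X-9.86 Y-7.75 E0.1317
G1 X-6.75 Y-10.86 E0.2634
G1 X-2.50 Y-12.00 E0.3951
G1 X1.75 Y-10.86 E0.5268
G1 X4.86 Y-7.75 E0.6585
G1 X6.00 Y-3.50 E0.7902
G1 X4.86 Y0.75 E0.9219
G1 X1.75 Y3.86 E1.0536
G1 X-2.50 Y5.00 E1.1853
G1 X-6.75 Y3.86 E1.3170
G1 X-9.86 Y0.75 E1.4486
G1 X-11.00 Y-3.50 E1.5804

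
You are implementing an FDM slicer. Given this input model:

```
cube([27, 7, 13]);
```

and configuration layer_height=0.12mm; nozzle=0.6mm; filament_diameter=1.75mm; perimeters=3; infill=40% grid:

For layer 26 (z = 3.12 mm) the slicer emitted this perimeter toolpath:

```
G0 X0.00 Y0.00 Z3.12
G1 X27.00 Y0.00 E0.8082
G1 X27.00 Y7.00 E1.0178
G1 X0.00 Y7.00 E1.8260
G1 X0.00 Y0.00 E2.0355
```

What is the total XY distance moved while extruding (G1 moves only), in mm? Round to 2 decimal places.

68.00 mm

Sum the Euclidean lengths of each G1 segment: total = 68.00 mm.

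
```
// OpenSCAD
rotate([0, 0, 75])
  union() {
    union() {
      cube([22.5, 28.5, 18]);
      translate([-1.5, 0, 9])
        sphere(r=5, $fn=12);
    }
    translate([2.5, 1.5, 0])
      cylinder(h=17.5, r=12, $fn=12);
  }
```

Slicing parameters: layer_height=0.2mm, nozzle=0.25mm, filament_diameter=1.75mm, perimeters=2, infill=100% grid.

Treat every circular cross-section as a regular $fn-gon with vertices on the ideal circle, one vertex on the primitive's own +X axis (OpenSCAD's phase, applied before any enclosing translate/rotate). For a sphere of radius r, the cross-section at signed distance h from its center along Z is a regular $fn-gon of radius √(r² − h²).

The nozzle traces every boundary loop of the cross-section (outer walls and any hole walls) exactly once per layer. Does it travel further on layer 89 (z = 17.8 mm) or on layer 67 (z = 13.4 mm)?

Layer 89 (z = 17.8): the cube is present — its section is the full 22.5×28.5 rectangle (perimeter 102.00 mm); the sphere at (-1.5, 0) does not reach this height (|z−center|=8.800 > r=5); Taking the union: only the 22.5×28.5 cube is present, so the union is just that shape — boundary = 102.00 mm; the cylinder at (2.5, 1.5) does not reach this height (z outside [0, 17.5]); Taking the union: only that combined region is present, so the union is just that shape — boundary = 102.00 mm; (rotated 75° about Z; rotation is an isometry so areas/perimeters/island counts are preserved). So its perimeter = 102.00 mm. Layer 67 (z = 13.4): the cube is present — its section is the full 22.5×28.5 rectangle (perimeter 102.00 mm); the sphere at (-1.5, 0): section is a regular 12-gon, circumradius = √(r²−h²) = √(5²−4.4²) = 2.375 (perimeter = 2·12·2.375·sin(180°/12) = 14.75 mm); Merging all regions: the regions partially overlap (shared area 1.00 mm²), so the edge portions inside another operand are dropped and the merged outline is re-measured after clipping — boundary = 112.12 mm; the r=12 cylinder at (2.5, 1.5) gives a regular 12-gon of circumradius 12 (constant along its height) (perimeter = 2·12·12.000·sin(180°/12) = 74.54 mm); Combining (union): the regions partially overlap (shared area 174.53 mm²), so the edge portions inside another operand are dropped and the merged outline is re-measured after clipping — boundary = 126.84 mm; (rotated 75° about Z; rotation is an isometry so areas/perimeters/island counts are preserved). So its perimeter = 126.84 mm. Layer 67 is larger (126.84 vs 102.00 mm).

layer 67 (z = 13.4 mm)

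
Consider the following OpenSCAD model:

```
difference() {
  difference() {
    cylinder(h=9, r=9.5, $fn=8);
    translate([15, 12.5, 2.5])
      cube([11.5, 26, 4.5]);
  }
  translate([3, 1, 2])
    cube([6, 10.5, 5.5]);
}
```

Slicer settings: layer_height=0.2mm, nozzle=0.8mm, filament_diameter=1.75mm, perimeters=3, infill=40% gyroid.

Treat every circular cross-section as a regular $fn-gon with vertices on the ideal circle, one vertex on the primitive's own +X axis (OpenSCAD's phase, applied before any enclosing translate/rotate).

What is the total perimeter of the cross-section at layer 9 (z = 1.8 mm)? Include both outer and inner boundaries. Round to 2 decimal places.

At z = 1.8 mm: the r=9.5 cylinder contributes a regular 8-gon of circumradius 9.5 (perimeter = 2·8·9.500·sin(180°/8) = 58.17 mm); the cube at (15, 12.5) is not intersected at this z (z outside [2.5, 7]); Subtracting the remaining from the first: none of the subtracted shapes is present at this height, so the r=9.5 cylinder is unchanged — boundary = 58.17 mm; the cube at (3, 1) is absent (z outside [2, 7.5]); After the difference (first − rest): none of the subtracted shapes is present at this height, so that combined region is unchanged — boundary = 58.17 mm. Overall, the cross-section is a single solid region. Total boundary length (outer) = 58.17 mm.

58.17 mm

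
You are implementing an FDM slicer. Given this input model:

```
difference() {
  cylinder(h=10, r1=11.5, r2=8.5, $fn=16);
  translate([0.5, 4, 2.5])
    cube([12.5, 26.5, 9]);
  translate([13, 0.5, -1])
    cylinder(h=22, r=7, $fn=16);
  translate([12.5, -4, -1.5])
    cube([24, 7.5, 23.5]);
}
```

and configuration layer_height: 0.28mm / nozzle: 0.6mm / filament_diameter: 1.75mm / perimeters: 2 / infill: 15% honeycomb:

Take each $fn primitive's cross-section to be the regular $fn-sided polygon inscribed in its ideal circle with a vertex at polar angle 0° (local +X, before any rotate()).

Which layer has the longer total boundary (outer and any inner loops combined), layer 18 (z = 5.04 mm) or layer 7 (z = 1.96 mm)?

layer 7 (z = 1.96 mm)

Layer 18 (z = 5.04): the cone (r1=11.5→r2=8.5) has section circumradius 9.988 here — a regular 16-gon (perimeter = 2·16·9.988·sin(180°/16) = 62.35 mm); the cube at (0.5, 4) is present — its section is the full 12.5×26.5 rectangle (perimeter 78.00 mm); the r=7 cylinder at (13, 0.5) contributes a regular 16-gon of circumradius 7 (perimeter = 2·16·7.000·sin(180°/16) = 43.70 mm); the cube at (12.5, -4) (footprint 24×7.5) is included at this height (perimeter 63.00 mm); Taking the first minus the rest: starting from the cone, the 12.5×26.5 cube at (0.5, 4) partially overlaps it — only the 35.03 mm² overlap (of its 331.25 mm²) is removed, clipping the outline; the r=7 cylinder at (13, 0.5) partially overlaps it — only the 25.15 mm² overlap (of its 150.01 mm²) is removed, clipping the outline; the 24×7.5 cube at (12.5, -4) misses the remaining region (no effect) — boundary = 64.48 mm. So its perimeter = 64.48 mm. Layer 7 (z = 1.96): the cone: at t=0.196 of its height the radius interpolates to r₁+(r₂−r₁)t = 10.912, giving a regular 16-gon of that circumradius (perimeter = 2·16·10.912·sin(180°/16) = 68.12 mm); the cube at (0.5, 4) is absent (z outside [2.5, 11.5]); the cylinder at (13, 0.5): section is a regular 16-gon, circumradius r=7 (perimeter = 2·16·7.000·sin(180°/16) = 43.70 mm); the cube at (12.5, -4) (footprint 24×7.5) is included at this height (perimeter 63.00 mm); After the difference (first − rest): starting from the cone, the r=7 cylinder at (13, 0.5) partially overlaps it — only the 37.12 mm² overlap (of its 150.01 mm²) is removed, clipping the outline; the 24×7.5 cube at (12.5, -4) misses the remaining region (no effect) — boundary = 69.51 mm. So its perimeter = 69.51 mm. Layer 7 is larger (69.51 vs 64.48 mm).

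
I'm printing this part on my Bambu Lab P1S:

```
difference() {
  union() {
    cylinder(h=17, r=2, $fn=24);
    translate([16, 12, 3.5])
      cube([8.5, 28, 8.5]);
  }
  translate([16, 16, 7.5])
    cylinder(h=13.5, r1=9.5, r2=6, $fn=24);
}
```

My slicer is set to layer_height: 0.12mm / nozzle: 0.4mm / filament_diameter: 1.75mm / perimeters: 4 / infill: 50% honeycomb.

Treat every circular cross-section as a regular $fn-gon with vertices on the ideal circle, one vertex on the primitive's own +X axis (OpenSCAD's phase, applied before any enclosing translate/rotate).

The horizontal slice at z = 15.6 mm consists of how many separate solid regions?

1

At z = 15.6 mm: the r=2 cylinder contributes a regular 24-gon of circumradius 2; the cube at (16, 12) is absent (z outside [3.5, 12]); Merging all regions: only the r=2 cylinder is present, so the union is just that shape — 1 connected region; the cone at (16, 16): at t=0.600 of its height the radius interpolates to r₁+(r₂−r₁)t = 7.400, giving a regular 24-gon of that circumradius; After the difference (first − rest): starting from the result so far, the cone at (16, 16) misses the remaining region (no effect) — 1 connected region. The result has 1 disconnected region.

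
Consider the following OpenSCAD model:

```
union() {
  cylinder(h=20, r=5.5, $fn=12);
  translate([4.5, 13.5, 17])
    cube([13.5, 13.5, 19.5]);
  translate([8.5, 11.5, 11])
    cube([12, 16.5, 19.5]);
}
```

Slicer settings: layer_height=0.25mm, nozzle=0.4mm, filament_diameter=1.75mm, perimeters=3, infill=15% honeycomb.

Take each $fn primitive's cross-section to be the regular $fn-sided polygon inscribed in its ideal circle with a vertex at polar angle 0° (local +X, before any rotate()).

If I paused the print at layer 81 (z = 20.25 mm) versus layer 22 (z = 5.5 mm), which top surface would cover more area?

layer 81 (z = 20.25 mm)

Layer 81 (z = 20.25): the cylinder does not reach this height (z outside [0, 20]); the 13.5×13.5 cube at (4.5, 13.5) contributes its full rectangle (area 182.25 mm²); the cube at (8.5, 11.5) is present — its section is the full 12×16.5 rectangle (area 198.00 mm²); Merging all regions: the regions partially overlap — summed areas 380.25 mm² minus the doubly-counted overlap 128.25 mm² gives 252.00 mm² — area = 252.00 mm². So its area = 252.00 mm². Layer 22 (z = 5.5): the r=5.5 cylinder contributes a regular 12-gon of circumradius 5.5 (area = (12/2)·5.500²·sin(360°/12) = 90.75 mm²); the cube at (4.5, 13.5) does not reach this height (z outside [17, 36.5]); the cube at (8.5, 11.5) does not reach this height (z outside [11, 30.5]); Combining (union): only the r=5.5 cylinder is present, so the union is just that shape — area = 90.75 mm². So its area = 90.75 mm². Layer 81 is larger (252.00 vs 90.75 mm²).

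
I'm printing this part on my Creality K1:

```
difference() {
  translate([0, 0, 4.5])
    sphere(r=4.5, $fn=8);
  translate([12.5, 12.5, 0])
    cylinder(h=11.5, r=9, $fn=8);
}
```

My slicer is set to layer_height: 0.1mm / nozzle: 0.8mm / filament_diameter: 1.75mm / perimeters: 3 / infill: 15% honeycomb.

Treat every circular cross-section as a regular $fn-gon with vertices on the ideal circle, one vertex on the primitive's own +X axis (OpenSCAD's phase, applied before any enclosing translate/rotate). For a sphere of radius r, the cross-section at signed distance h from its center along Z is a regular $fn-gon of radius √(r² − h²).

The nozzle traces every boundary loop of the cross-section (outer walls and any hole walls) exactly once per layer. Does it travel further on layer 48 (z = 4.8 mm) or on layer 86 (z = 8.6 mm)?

layer 48 (z = 4.8 mm)

Layer 48 (z = 4.8): the sphere: section is a regular 8-gon, circumradius = √(r²−h²) = √(4.5²−0.3²) = 4.490 (perimeter = 2·8·4.490·sin(180°/8) = 27.49 mm); the cylinder at (12.5, 12.5): section is a regular 8-gon, circumradius r=9 (perimeter = 2·8·9.000·sin(180°/8) = 55.11 mm); Taking the first minus the rest: starting from the r=4.5 sphere, the r=9 cylinder at (12.5, 12.5) misses the remaining region (no effect) — boundary = 27.49 mm. So its perimeter = 27.49 mm. Layer 86 (z = 8.6): the r=4.5 sphere contributes a regular 8-gon of circumradius √(4.5²−4.1²) = 1.855 (perimeter = 2·8·1.855·sin(180°/8) = 11.36 mm); the cylinder at (12.5, 12.5): section is a regular 8-gon, circumradius r=9 (perimeter = 2·8·9.000·sin(180°/8) = 55.11 mm); Taking the first minus the rest: starting from the r=4.5 sphere, the r=9 cylinder at (12.5, 12.5) misses the remaining region (no effect) — boundary = 11.36 mm. So its perimeter = 11.36 mm. Layer 48 is larger (27.49 vs 11.36 mm).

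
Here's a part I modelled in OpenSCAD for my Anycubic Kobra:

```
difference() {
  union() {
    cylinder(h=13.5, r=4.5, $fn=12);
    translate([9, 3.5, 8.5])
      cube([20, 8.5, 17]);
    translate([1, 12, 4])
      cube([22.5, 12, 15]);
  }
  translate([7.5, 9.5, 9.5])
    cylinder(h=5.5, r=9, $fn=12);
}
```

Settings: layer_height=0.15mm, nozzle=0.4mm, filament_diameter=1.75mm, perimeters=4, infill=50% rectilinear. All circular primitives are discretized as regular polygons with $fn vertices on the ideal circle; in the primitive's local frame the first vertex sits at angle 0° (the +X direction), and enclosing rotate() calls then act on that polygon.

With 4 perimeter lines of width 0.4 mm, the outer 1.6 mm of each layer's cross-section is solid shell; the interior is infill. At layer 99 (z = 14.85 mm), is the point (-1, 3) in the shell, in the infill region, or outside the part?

At z = 14.85 mm: the cylinder does not reach this height (z outside [0, 13.5]); the cube at (9, 3.5) (footprint 20×8.5) is included at this height; the cube at (1, 12) (footprint 22.5×12) is included at this height; Merging all regions: the 2 present regions share edge segments without overlapping in area, so areas simply add but the touching pieces fuse into one outline (the shared edge portions become interior and drop out of the boundary) — 1 connected region; the cylinder at (7.5, 9.5): section is a regular 12-gon, circumradius r=9; Subtracting the remaining from the first: starting from the result so far, the r=9 cylinder at (7.5, 9.5) partially overlaps it — only the 131.48 mm² overlap (of its 243.00 mm²) is removed, clipping the outline — 1 connected region. Overall, the cross-section is a single solid region. The nearest boundary edge runs (3.00, 17.29)→(1.00, 15.29); distance from the point to it = 12.46 mm. The point is not inside any of the regions above, so it lies outside the cross-section (12.46 mm from the nearest boundary).

outside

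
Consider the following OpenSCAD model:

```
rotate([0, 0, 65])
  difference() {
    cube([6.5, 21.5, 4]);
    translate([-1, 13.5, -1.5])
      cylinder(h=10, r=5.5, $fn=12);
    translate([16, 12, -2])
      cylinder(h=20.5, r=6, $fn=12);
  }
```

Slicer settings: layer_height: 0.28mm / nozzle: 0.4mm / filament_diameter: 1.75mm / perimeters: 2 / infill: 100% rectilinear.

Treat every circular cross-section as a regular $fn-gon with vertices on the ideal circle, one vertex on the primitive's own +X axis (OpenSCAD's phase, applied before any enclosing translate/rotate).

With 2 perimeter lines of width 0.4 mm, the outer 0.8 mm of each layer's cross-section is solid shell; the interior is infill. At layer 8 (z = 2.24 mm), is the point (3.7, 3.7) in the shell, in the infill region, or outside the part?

At z = 2.24 mm: the cube is present — its section is the full 6.5×21.5 rectangle; the r=5.5 cylinder at (-1, 13.5) contributes a regular 12-gon of circumradius 5.5; the r=6 cylinder at (16, 12) gives a regular 12-gon of circumradius 6 (constant along its height); After the difference (first − rest): starting from the 6.5×21.5 cube, the r=5.5 cylinder at (-1, 13.5) partially overlaps it — only the 34.64 mm² overlap (of its 90.75 mm²) is removed, clipping the outline; the r=6 cylinder at (16, 12) misses the remaining region (no effect) — 1 connected region; (whole slice rotated 65° about Z — lengths, areas and connectivity unchanged). Overall, the cross-section is a single solid region. Undo the 65° rotation: the query point maps to (4.917, -1.790) in the un-rotated model frame. The nearest boundary edge runs (6.50, 0.00)→(0.00, 0.00); distance from the point to it = 1.79 mm. The point is not inside any of the regions above, so it lies outside the cross-section (1.79 mm from the nearest boundary).

outside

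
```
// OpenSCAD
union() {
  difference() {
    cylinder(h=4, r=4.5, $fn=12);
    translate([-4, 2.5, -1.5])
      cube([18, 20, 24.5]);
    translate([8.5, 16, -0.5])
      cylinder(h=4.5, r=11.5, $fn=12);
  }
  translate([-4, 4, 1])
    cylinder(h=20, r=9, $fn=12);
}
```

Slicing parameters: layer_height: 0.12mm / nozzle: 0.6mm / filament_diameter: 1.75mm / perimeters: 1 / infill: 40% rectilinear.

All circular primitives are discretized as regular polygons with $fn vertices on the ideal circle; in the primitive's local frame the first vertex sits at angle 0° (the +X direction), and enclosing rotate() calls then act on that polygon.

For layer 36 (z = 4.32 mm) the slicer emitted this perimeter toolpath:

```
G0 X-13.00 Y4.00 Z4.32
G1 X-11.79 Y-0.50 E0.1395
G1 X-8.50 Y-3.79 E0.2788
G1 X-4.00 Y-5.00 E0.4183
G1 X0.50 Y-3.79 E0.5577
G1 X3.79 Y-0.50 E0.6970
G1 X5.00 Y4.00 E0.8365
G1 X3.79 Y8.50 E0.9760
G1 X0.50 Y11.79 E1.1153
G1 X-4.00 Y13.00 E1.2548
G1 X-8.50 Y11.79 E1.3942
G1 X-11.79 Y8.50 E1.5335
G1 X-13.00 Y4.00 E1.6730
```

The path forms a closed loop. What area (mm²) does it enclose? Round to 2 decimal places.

Apply the shoelace formula to the sequence of (X, Y) vertices; enclosed area = 242.87 mm².

242.87 mm²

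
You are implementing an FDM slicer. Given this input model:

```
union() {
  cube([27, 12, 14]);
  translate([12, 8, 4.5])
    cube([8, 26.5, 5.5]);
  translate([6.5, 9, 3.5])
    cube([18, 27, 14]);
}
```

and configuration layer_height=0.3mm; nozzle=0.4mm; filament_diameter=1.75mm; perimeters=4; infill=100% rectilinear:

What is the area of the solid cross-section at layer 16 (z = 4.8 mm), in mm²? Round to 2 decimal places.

756.00 mm²

At z = 4.8 mm: the 27×12 cube contributes its full rectangle (area 324.00 mm²); the 8×26.5 cube at (12, 8) contributes its full rectangle (area 212.00 mm²); the 18×27 cube at (6.5, 9) contributes its full rectangle (area 486.00 mm²); Combining (union): the regions partially overlap — summed areas 1022.00 mm² minus the doubly-counted overlap 266.00 mm² gives 756.00 mm² — area = 756.00 mm². Overall, the cross-section is a single solid region. Net area = 756.00 mm².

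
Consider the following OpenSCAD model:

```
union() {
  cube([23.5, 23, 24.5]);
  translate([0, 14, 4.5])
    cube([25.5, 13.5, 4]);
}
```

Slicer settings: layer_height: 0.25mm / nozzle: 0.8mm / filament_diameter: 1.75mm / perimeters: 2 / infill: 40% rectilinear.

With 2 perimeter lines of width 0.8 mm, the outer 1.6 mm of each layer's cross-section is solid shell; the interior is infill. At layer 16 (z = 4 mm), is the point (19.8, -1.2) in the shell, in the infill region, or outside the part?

outside

At z = 4 mm: the 23.5×23 cube contributes its full rectangle; the cube at (0, 14) is not intersected at this z (z outside [4.5, 8.5]); Taking the union: only the 23.5×23 cube is present, so the union is just that shape — 1 connected region. Overall, the cross-section is a single solid region. The nearest boundary edge runs (0.00, 0.00)→(23.50, 0.00); distance from the point to it = 1.20 mm. The point is not inside any of the regions above, so it lies outside the cross-section (1.20 mm from the nearest boundary).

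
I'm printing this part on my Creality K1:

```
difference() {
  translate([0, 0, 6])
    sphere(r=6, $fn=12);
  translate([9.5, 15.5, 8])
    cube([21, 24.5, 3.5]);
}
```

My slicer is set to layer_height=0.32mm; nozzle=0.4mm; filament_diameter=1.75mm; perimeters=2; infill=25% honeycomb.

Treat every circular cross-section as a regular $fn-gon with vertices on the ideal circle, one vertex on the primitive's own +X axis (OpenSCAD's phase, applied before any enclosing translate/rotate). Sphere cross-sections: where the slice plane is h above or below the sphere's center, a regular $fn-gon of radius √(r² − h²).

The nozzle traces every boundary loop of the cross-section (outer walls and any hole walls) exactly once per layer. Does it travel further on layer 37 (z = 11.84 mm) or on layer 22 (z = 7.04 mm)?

layer 22 (z = 7.04 mm)

Layer 37 (z = 11.84): the r=6 sphere slices to a regular 12-gon of circumradius 1.376 (√(r²−h²) with h=5.84 from center) (perimeter = 2·12·1.376·sin(180°/12) = 8.55 mm); the cube at (9.5, 15.5) does not reach this height (z outside [8, 11.5]); After the difference (first − rest): none of the subtracted shapes is present at this height, so the r=6 sphere is unchanged — boundary = 8.55 mm. So its perimeter = 8.55 mm. Layer 22 (z = 7.04): the r=6 sphere contributes a regular 12-gon of circumradius √(6²−1.04²) = 5.909 (perimeter = 2·12·5.909·sin(180°/12) = 36.71 mm); the cube at (9.5, 15.5) is absent (z outside [8, 11.5]); Taking the first minus the rest: none of the subtracted shapes is present at this height, so the r=6 sphere is unchanged — boundary = 36.71 mm. So its perimeter = 36.71 mm. Layer 22 is larger (36.71 vs 8.55 mm).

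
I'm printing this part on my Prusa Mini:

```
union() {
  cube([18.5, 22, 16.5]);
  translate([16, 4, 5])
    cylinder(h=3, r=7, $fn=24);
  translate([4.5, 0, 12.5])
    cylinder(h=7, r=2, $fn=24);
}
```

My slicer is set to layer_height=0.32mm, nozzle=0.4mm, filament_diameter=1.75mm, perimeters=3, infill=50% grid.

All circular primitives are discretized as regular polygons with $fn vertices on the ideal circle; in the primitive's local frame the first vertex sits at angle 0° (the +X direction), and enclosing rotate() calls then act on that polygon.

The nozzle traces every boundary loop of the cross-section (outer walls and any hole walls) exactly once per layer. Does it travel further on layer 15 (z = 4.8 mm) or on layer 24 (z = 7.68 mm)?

Layer 15 (z = 4.8): the cube (footprint 18.5×22) is included at this height (perimeter 81.00 mm); the cylinder at (16, 4) does not reach this height (z outside [5, 8]); the cylinder at (4.5, 0) is not intersected at this z (z outside [12.5, 19.5]); Taking the union: only the 18.5×22 cube is present, so the union is just that shape — boundary = 81.00 mm. So its perimeter = 81.00 mm. Layer 24 (z = 7.68): the cube (footprint 18.5×22) is included at this height (perimeter 81.00 mm); the r=7 cylinder at (16, 4) contributes a regular 24-gon of circumradius 7 (perimeter = 2·24·7.000·sin(180°/24) = 43.86 mm); the cylinder at (4.5, 0) does not reach this height (z outside [12.5, 19.5]); Merging all regions: the regions partially overlap (shared area 91.29 mm²), so the edge portions inside another operand are dropped and the merged outline is re-measured after clipping — boundary = 88.38 mm. So its perimeter = 88.38 mm. Layer 24 is larger (88.38 vs 81.00 mm).

layer 24 (z = 7.68 mm)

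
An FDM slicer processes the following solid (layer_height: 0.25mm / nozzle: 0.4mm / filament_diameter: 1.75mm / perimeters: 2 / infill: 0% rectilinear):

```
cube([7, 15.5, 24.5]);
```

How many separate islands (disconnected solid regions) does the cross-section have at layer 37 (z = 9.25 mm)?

At z = 9.25 mm: the cube is present — its section is the full 7×15.5 rectangle. Overall, the cross-section is a single solid region. Island count = 1.

1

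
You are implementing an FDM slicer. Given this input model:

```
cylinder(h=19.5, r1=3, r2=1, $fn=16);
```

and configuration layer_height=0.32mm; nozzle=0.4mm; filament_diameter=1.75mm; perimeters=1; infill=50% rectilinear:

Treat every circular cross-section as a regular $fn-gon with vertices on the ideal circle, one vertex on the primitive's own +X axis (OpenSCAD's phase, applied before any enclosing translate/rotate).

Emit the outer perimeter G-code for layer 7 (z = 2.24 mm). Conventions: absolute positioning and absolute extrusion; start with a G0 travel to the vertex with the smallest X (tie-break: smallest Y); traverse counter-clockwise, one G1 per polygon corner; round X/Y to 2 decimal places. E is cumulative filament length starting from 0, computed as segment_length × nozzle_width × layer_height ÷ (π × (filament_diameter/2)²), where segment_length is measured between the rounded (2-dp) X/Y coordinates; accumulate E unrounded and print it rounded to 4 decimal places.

G0 X-2.77 Y0.00 Z2.24
G1 X-2.56 Y-1.06 E0.0575
G1 X-1.96 Y-1.96 E0.1151
G1 X-1.06 Y-2.56 E0.1726
G1 X0.00 Y-2.77 E0.2301
G1 X1.06 Y-2.56 E0.2876
G1 X1.96 Y-1.96 E0.3452
G1 X2.56 Y-1.06 E0.4028
G1 X2.77 Y0.00 E0.4603
G1 X2.56 Y1.06 E0.5178
G1 X1.96 Y1.96 E0.5753
G1 X1.06 Y2.56 E0.6329
G1 X0.00 Y2.77 E0.6904
G1 X-1.06 Y2.56 E0.7479
G1 X-1.96 Y1.96 E0.8055
G1 X-2.56 Y1.06 E0.8630
G1 X-2.77 Y0.00 E0.9205

At z = 2.24 mm: the cone (r1=3→r2=1) has section circumradius 2.770 here — a regular 16-gon. The outline is a single polygon with 16 vertices. Extrusion per mm of travel: 0.4 × 0.32 / (π × 0.875²) = 0.053216. Accumulating E over each segment gives final E = 0.9205.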